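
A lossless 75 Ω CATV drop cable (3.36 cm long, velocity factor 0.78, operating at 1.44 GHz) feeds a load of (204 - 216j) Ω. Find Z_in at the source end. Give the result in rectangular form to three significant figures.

λ = v/f = 0.78·c / 1.44 GHz = 0.163 m
βl = 2π·l/λ = 2π × 0.207 = 74.4°
tan(βl) = tan(74.4°) = 3.59
Z_in = Z_0·(Z_L + jZ_0·tanβl)/(Z_0 + jZ_L·tanβl)
     = 75·(204 + j53.3)/(851 + j732)

Z_in ≈ 12.7 − j6.2 Ω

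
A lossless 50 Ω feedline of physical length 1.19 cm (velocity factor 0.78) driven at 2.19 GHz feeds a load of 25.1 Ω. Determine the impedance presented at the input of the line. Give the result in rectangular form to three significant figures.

λ = v/f = 0.78·c / 2.19 GHz = 0.107 m
βl = 2π·l/λ = 2π × 0.111 = 40.1°
tan(βl) = tan(40.1°) = 0.842
Z_in = Z_0·(Z_L + jZ_0·tanβl)/(Z_0 + jZ_L·tanβl)
     = 50·(25.1 + j42.1)/(50 + j21.1)

Z_in ≈ 36.4 + j26.7 Ω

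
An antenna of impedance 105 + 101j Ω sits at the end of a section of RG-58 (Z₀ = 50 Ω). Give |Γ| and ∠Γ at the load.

Γ ≈ 0.622 ∠ 28.3°

Γ = (Z_L − Z_0)/(Z_L + Z_0) = (55 + j101)/(155 + j101)
|Γ| = 115/185 = 0.622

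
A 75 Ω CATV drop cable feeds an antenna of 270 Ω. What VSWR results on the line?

For a purely resistive load, VSWR = R_L/Z_0 or Z_0/R_L (whichever > 1) = 270/75

VSWR ≈ 3.6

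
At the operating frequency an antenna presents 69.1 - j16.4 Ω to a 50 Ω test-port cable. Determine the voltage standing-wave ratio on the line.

VSWR ≈ 1.53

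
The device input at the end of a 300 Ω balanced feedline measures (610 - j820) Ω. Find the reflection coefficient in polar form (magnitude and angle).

Γ = (Z_L − Z_0)/(Z_L + Z_0) = (310 − j820)/(910 − j820)
|Γ| = 877/1220 = 0.716

Γ ≈ 0.716 ∠ -27.3°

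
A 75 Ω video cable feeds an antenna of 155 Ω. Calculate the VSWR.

For a purely resistive load, VSWR = R_L/Z_0 or Z_0/R_L (whichever > 1) = 155/75

VSWR ≈ 2.07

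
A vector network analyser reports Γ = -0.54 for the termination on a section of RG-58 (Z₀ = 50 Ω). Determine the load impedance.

Z_L ≈ 14.9 Ω

Z_L = Z_0·(1 + Γ)/(1 − Γ) = 50·(0.46)/(1.54)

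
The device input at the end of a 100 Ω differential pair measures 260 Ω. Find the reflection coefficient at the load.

Γ = 0.444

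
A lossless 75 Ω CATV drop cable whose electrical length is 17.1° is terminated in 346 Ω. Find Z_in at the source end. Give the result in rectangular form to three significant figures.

Z_in ≈ 126 − j155 Ω

tan(βl) = tan(17.1°) = 0.308
Z_in = Z_0·(Z_L + jZ_0·tanβl)/(Z_0 + jZ_L·tanβl)
     = 75·(346 + j23.1)/(75 + j106)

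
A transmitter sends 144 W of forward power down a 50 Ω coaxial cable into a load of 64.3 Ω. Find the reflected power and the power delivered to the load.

P_reflected ≈ 2.25 W; P_delivered ≈ 142 W

Γ = (64.3 − 50)/(64.3 + 50) = 0.125
|Γ|² = 0.0157
P_refl = |Γ|²·P_inc = 2.25 W, P_del = (1 − |Γ|²)·P_inc = 142 W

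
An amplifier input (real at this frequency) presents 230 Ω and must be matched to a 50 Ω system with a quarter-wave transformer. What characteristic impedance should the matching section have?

Z_qwt ≈ 107 Ω

Z_qwt = √(Z_0·R_L) = √(50 × 230) = √11500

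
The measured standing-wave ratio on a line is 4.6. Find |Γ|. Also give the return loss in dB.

|Γ| ≈ 0.643; return loss ≈ 3.84 dB

|Γ| = (S − 1)/(S + 1) = (4.6 − 1)/(4.6 + 1) = 3.6/5.6
RL = −20·log₁₀|Γ| = −20·log₁₀(0.643)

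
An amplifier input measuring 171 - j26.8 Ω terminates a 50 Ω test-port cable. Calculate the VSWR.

Γ = (Z_L − Z_0)/(Z_L + Z_0) = (121 − j26.8)/(221 − j26.8)
|Γ| = 124/223 = 0.557
VSWR = (1 + |Γ|)/(1 − |Γ|) = 1.56/0.443

VSWR ≈ 3.51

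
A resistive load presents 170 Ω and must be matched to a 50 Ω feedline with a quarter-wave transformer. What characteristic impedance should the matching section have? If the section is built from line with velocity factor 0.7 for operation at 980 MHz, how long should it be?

Z_qwt ≈ 92.2 Ω; length ≈ 5.36 cm

Z_qwt = √(Z_0·R_L) = √(50 × 170) = √8500
λ = 0.7·c/f = 0.214 m, so l = λ/4 = 0.0536 m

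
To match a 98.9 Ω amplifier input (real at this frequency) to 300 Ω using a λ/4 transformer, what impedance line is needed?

Z_qwt ≈ 172 Ω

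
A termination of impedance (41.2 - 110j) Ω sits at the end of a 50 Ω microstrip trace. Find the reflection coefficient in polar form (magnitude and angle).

Γ ≈ 0.772 ∠ -44.2°

Γ = (Z_L − Z_0)/(Z_L + Z_0) = (-8.8 − j110)/(91.2 − j110)
|Γ| = 110/143 = 0.772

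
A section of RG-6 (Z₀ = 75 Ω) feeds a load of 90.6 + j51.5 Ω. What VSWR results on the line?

VSWR ≈ 1.9

Γ = (Z_L − Z_0)/(Z_L + Z_0) = (15.6 + j51.5)/(165.6 + j51.5)
|Γ| = 53.8/173 = 0.31
VSWR = (1 + |Γ|)/(1 − |Γ|) = 1.31/0.69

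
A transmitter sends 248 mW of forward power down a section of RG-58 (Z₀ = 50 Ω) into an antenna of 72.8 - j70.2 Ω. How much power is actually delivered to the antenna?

P_delivered ≈ 180 mW

|Γ| = |(22.8 − j70.2)/(122.8 − j70.2)| = 0.522
|Γ|² = 0.272
P_refl = |Γ|²·P_inc = 67.5 mW, P_del = (1 − |Γ|²)·P_inc = 180 mW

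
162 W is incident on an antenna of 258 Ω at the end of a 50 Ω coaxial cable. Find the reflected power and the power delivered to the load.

Γ = (258 − 50)/(258 + 50) = 0.675
|Γ|² = 0.456
P_refl = |Γ|²·P_inc = 73.9 W, P_del = (1 − |Γ|²)·P_inc = 88.1 W

P_reflected ≈ 73.9 W; P_delivered ≈ 88.1 W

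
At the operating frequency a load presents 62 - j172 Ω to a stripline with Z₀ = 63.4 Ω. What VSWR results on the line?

Γ = (Z_L − Z_0)/(Z_L + Z_0) = (-1.4 − j172)/(125.4 − j172)
|Γ| = 172/213 = 0.808
VSWR = (1 + |Γ|)/(1 − |Γ|) = 1.81/0.192

VSWR ≈ 9.42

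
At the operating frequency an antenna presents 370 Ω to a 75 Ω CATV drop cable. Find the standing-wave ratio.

VSWR ≈ 4.93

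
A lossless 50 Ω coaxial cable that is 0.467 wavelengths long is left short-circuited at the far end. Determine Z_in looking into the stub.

βl = 2π × 0.467 = 168°
tan(βl) = -0.21
For a short-circuited stub, Z_in = jZ_0·tan(βl)

Z_in ≈ −j10.5 Ω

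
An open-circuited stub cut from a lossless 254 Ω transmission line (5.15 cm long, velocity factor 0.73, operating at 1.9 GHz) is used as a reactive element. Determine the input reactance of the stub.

X_in ≈ 731 Ω (inductive)

λ = v/f = 0.73·c / 1.9 GHz = 0.115 m
βl = 2π·l/λ = 2π × 0.447 = 161°
tan(βl) = -0.347
For an open-circuited stub, Z_in = −jZ_0·cot(βl) = −jZ_0/tan(βl)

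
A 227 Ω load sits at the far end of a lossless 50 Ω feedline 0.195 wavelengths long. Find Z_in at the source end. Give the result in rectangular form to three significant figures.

βl = 2π × 0.195 = 70.2°
tan(βl) = tan(70.2°) = 2.78
Z_in = Z_0·(Z_L + jZ_0·tanβl)/(Z_0 + jZ_L·tanβl)
     = 50·(227 + j139)/(50 + j631)

Z_in ≈ 12.4 − j17 Ω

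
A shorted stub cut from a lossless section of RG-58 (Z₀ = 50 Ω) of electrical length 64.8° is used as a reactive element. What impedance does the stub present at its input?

Z_in ≈ +j106 Ω

tan(βl) = 2.13
For a shorted stub, Z_in = jZ_0·tan(βl)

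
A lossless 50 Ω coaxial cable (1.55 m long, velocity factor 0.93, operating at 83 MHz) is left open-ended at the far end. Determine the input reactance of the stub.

X_in ≈ 201 Ω (inductive)

λ = v/f = 0.93·c / 83 MHz = 3.36 m
βl = 2π·l/λ = 2π × 0.461 = 166°
tan(βl) = -0.249
For an open-ended stub, Z_in = −jZ_0·cot(βl) = −jZ_0/tan(βl)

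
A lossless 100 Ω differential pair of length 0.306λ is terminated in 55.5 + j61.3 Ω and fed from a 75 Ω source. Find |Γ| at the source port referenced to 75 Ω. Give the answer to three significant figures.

|Γ| ≈ 0.423

βl = 2π × 0.306 = 110°
tan(βl) = -2.72
Z_in = Z_0·(Z_L + jZ_0·tanβl)/(Z_0 + jZ_L·tanβl) = 49.6 − j51 Ω
Γ_s = (Z_in − Z_s)/(Z_in + Z_s) = (-25.4 − j51)/(125 − j51), |Γ_s| = 0.423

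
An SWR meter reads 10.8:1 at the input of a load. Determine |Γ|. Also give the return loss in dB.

|Γ| ≈ 0.831; return loss ≈ 1.61 dB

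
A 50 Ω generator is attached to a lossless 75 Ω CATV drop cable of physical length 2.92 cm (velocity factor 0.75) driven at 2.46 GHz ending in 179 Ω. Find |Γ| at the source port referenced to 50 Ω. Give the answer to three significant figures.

|Γ| ≈ 0.337

λ = v/f = 0.75·c / 2.46 GHz = 0.0915 m
βl = 2π·l/λ = 2π × 0.319 = 115°
tan(βl) = -2.15
Z_in = Z_0·(Z_L + jZ_0·tanβl)/(Z_0 + jZ_L·tanβl) = 36.8 + j27.7 Ω
Γ_s = (Z_in − Z_s)/(Z_in + Z_s) = (-13.2 + j27.7)/(86.8 + j27.7), |Γ_s| = 0.337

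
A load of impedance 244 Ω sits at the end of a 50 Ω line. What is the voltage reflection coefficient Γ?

Γ = (Z_L − Z_0)/(Z_L + Z_0) = (244 − 50)/(244 + 50) = 194/294

Γ = 0.66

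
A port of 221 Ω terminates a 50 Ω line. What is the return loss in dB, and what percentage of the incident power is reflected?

RL ≈ 4 dB; 39.8% of incident power reflected

Γ = (221 − 50)/(221 + 50) = 0.631
RL = −20·log₁₀(0.631) = 4 dB
P_refl/P_inc = |Γ|² = 0.398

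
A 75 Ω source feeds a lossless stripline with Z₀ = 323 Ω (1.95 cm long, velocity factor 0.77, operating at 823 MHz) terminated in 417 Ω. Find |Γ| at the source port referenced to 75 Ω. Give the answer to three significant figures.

λ = v/f = 0.77·c / 823 MHz = 0.281 m
βl = 2π·l/λ = 2π × 0.0695 = 25°
tan(βl) = 0.467
Z_in = Z_0·(Z_L + jZ_0·tanβl)/(Z_0 + jZ_L·tanβl) = 373 − j73.7 Ω
Γ_s = (Z_in − Z_s)/(Z_in + Z_s) = (298 − j73.7)/(448 − j73.7), |Γ_s| = 0.676

|Γ| ≈ 0.676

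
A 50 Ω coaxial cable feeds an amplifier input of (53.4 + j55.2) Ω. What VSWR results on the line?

VSWR ≈ 2.79

Γ = (Z_L − Z_0)/(Z_L + Z_0) = (3.4 + j55.2)/(103.4 + j55.2)
|Γ| = 55.3/117 = 0.472
VSWR = (1 + |Γ|)/(1 − |Γ|) = 1.47/0.528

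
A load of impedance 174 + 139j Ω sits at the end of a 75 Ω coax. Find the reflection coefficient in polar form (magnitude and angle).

Γ ≈ 0.598 ∠ 25.4°

Γ = (Z_L − Z_0)/(Z_L + Z_0) = (99 + j139)/(249 + j139)
|Γ| = 171/285 = 0.598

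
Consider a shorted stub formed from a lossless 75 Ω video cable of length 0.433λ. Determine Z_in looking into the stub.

Z_in ≈ −j33.6 Ω

βl = 2π × 0.433 = 156°
tan(βl) = -0.448
For a shorted stub, Z_in = jZ_0·tan(βl)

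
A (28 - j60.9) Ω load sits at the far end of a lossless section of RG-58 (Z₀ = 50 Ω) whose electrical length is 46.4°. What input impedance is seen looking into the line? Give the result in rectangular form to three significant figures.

tan(βl) = tan(46.4°) = 1.05
Z_in = Z_0·(Z_L + jZ_0·tanβl)/(Z_0 + jZ_L·tanβl)
     = 50·(28 − j8.39)/(114 + j29.4)

Z_in ≈ 10.6 − j6.43 Ω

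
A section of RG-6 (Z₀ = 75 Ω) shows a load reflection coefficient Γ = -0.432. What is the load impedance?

Z_L = Z_0·(1 + Γ)/(1 − Γ) = 75·(0.568)/(1.43)

Z_L ≈ 29.7 Ω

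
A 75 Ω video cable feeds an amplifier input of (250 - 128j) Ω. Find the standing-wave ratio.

Γ = (Z_L − Z_0)/(Z_L + Z_0) = (175 − j128)/(325 − j128)
|Γ| = 217/349 = 0.621
VSWR = (1 + |Γ|)/(1 − |Γ|) = 1.62/0.379

VSWR ≈ 4.27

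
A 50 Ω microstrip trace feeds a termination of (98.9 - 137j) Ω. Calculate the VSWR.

VSWR ≈ 6.12

Γ = (Z_L − Z_0)/(Z_L + Z_0) = (48.9 − j137)/(148.9 − j137)
|Γ| = 145/202 = 0.719
VSWR = (1 + |Γ|)/(1 − |Γ|) = 1.72/0.281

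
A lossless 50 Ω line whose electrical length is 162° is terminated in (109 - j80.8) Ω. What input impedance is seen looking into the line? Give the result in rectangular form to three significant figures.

Z_in ≈ 166 + j42.8 Ω

tan(βl) = tan(162°) = -0.325
Z_in = Z_0·(Z_L + jZ_0·tanβl)/(Z_0 + jZ_L·tanβl)
     = 50·(109 − j97)/(23.7 − j35.4)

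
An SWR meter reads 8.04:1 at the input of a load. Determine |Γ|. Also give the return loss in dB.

|Γ| ≈ 0.779; return loss ≈ 2.17 dB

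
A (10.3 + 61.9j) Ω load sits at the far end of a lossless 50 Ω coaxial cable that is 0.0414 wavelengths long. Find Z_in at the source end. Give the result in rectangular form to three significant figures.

Z_in ≈ 24.4 + j110 Ω

βl = 2π × 0.0414 = 14.9°
tan(βl) = tan(14.9°) = 0.266
Z_in = Z_0·(Z_L + jZ_0·tanβl)/(Z_0 + jZ_L·tanβl)
     = 50·(10.3 + j75.2)/(33.5 + j2.74)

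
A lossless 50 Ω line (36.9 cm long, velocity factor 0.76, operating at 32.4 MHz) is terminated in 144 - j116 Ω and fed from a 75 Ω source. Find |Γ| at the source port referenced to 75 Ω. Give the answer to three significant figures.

|Γ| ≈ 0.619

λ = v/f = 0.76·c / 32.4 MHz = 7.04 m
βl = 2π·l/λ = 2π × 0.0524 = 18.9°
tan(βl) = 0.342
Z_in = Z_0·(Z_L + jZ_0·tanβl)/(Z_0 + jZ_L·tanβl) = 38.4 − j76.3 Ω
Γ_s = (Z_in − Z_s)/(Z_in + Z_s) = (-36.6 − j76.3)/(113 − j76.3), |Γ_s| = 0.619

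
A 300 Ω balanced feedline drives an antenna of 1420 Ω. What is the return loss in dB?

RL ≈ 3.73 dB

Γ = (1420 − 300)/(1420 + 300) = 0.651
RL = −20·log₁₀|Γ| = −20·log₁₀(0.651)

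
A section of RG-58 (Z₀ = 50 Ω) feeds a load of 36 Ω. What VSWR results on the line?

VSWR ≈ 1.39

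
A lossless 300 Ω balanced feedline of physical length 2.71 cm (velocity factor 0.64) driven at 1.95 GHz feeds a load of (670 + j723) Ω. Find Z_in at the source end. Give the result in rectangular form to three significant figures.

Z_in ≈ 59.3 − j20.2 Ω

λ = v/f = 0.64·c / 1.95 GHz = 0.0985 m
βl = 2π·l/λ = 2π × 0.275 = 99.1°
tan(βl) = tan(99.1°) = -6.25
Z_in = Z_0·(Z_L + jZ_0·tanβl)/(Z_0 + jZ_L·tanβl)
     = 300·(670 − j1150)/(4820 − j4190)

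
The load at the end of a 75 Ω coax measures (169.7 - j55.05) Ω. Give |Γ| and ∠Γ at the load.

Γ ≈ 0.437 ∠ -17.5°

Γ = (Z_L − Z_0)/(Z_L + Z_0) = (94.7 − j55.05)/(244.7 − j55.05)
|Γ| = 110/251 = 0.437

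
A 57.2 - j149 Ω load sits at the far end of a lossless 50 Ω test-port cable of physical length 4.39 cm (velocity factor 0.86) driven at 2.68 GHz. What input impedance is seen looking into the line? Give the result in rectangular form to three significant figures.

Z_in ≈ 478 − j51.9 Ω

λ = v/f = 0.86·c / 2.68 GHz = 0.0963 m
βl = 2π·l/λ = 2π × 0.456 = 164°
tan(βl) = tan(164°) = -0.284
Z_in = Z_0·(Z_L + jZ_0·tanβl)/(Z_0 + jZ_L·tanβl)
     = 50·(57.2 − j163)/(7.74 − j16.2)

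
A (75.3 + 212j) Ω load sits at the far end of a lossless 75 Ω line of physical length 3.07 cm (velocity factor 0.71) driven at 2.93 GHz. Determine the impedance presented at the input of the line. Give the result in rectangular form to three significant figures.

Z_in ≈ 14.8 + j72 Ω

λ = v/f = 0.71·c / 2.93 GHz = 0.0727 m
βl = 2π·l/λ = 2π × 0.422 = 152°
tan(βl) = tan(152°) = -0.531
Z_in = Z_0·(Z_L + jZ_0·tanβl)/(Z_0 + jZ_L·tanβl)
     = 75·(75.3 + j172)/(188 − j40)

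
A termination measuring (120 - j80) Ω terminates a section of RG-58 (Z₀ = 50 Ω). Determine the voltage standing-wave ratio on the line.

Γ = (Z_L − Z_0)/(Z_L + Z_0) = (70 − j80)/(170 − j80)
|Γ| = 106/188 = 0.566
VSWR = (1 + |Γ|)/(1 − |Γ|) = 1.57/0.434

VSWR ≈ 3.61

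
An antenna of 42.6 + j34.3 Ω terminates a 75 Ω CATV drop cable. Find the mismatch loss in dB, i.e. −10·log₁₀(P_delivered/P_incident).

Γ = (-32.4 + j34.3)/(117.6 + j34.3), |Γ| = 0.385
|Γ|² = 0.148, so P_del/P_inc = 1 − |Γ|² = 0.852
ML = −10·log₁₀(1 − |Γ|²)

mismatch loss ≈ 0.697 dB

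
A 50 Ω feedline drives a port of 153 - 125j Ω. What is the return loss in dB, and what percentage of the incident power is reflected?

Γ = (103 − j125)/(203 − j125), |Γ| = 0.679
RL = −20·log₁₀(0.679) = 3.36 dB
P_refl/P_inc = |Γ|² = 0.462

RL ≈ 3.36 dB; 46.2% of incident power reflected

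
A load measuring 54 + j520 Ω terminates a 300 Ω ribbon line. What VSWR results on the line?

Γ = (Z_L − Z_0)/(Z_L + Z_0) = (-246 + j520)/(354 + j520)
|Γ| = 575/629 = 0.914
VSWR = (1 + |Γ|)/(1 − |Γ|) = 1.91/0.0855

VSWR ≈ 22.4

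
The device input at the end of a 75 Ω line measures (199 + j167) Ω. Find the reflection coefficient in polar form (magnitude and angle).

Γ ≈ 0.648 ∠ 22°

Γ = (Z_L − Z_0)/(Z_L + Z_0) = (124 + j167)/(274 + j167)
|Γ| = 208/321 = 0.648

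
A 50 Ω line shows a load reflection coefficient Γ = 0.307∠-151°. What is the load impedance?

Z_L = Z_0·(1 + Γ)/(1 − Γ) = 50·(0.731 − j0.149)/(1.27 + j0.149)

Z_L ≈ 27.8 − j9.12 Ω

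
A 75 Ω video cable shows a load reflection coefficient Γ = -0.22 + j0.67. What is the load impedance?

Z_L = Z_0·(1 + Γ)/(1 − Γ) = 75·(0.78 + j0.67)/(1.22 − j0.67)

Z_L ≈ 19.5 + j51.9 Ω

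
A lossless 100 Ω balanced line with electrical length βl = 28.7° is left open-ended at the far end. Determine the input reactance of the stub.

tan(βl) = 0.547
For an open-ended stub, Z_in = −jZ_0·cot(βl) = −jZ_0/tan(βl)

X_in ≈ -183 Ω (capacitive)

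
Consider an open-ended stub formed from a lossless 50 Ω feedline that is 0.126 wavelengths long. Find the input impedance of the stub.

βl = 2π × 0.126 = 45.4°
tan(βl) = 1.01
For an open-ended stub, Z_in = −jZ_0·cot(βl) = −jZ_0/tan(βl)

Z_in ≈ −j49.4 Ω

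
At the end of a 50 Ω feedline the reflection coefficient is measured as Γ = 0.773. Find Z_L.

Z_L ≈ 391 Ω

Z_L = Z_0·(1 + Γ)/(1 − Γ) = 50·(1.77)/(0.227)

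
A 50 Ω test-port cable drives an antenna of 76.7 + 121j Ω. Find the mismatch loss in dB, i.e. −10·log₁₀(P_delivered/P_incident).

mismatch loss ≈ 3.01 dB

Γ = (26.7 + j121)/(126.7 + j121), |Γ| = 0.707
|Γ|² = 0.5, so P_del/P_inc = 1 − |Γ|² = 0.5
ML = −10·log₁₀(1 − |Γ|²)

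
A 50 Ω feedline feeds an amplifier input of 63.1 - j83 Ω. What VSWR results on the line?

Γ = (Z_L − Z_0)/(Z_L + Z_0) = (13.1 − j83)/(113.1 − j83)
|Γ| = 84/140 = 0.599
VSWR = (1 + |Γ|)/(1 − |Γ|) = 1.6/0.401

VSWR ≈ 3.99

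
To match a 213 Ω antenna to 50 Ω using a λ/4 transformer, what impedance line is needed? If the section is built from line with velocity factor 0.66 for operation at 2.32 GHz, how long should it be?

Z_qwt ≈ 103 Ω; length ≈ 2.13 cm

Z_qwt = √(Z_0·R_L) = √(50 × 213) = √10650
λ = 0.66·c/f = 0.0853 m, so l = λ/4 = 0.0213 m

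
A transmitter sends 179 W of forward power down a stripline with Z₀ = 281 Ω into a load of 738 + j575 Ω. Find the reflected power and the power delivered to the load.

P_reflected ≈ 70.5 W; P_delivered ≈ 108 W

|Γ| = |(457 + j575)/(1019 + j575)| = 0.628
|Γ|² = 0.394
P_refl = |Γ|²·P_inc = 70.5 W, P_del = (1 − |Γ|²)·P_inc = 108 W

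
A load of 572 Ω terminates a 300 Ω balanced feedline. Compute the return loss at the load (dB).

Γ = (572 − 300)/(572 + 300) = 0.312
RL = −20·log₁₀|Γ| = −20·log₁₀(0.312)

RL ≈ 10.1 dB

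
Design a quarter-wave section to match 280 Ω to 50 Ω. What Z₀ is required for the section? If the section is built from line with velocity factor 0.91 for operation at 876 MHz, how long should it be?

Z_qwt ≈ 118 Ω; length ≈ 7.79 cm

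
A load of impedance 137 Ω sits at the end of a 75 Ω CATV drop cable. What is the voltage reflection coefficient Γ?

Γ = (Z_L − Z_0)/(Z_L + Z_0) = (137 − 75)/(137 + 75) = 62/212

Γ = 0.292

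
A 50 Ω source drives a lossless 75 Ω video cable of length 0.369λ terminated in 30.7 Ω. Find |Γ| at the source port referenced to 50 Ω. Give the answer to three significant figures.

|Γ| ≈ 0.473

βl = 2π × 0.369 = 133°
tan(βl) = -1.08
Z_in = Z_0·(Z_L + jZ_0·tanβl)/(Z_0 + jZ_L·tanβl) = 55.6 − j56.3 Ω
Γ_s = (Z_in − Z_s)/(Z_in + Z_s) = (5.57 − j56.3)/(106 − j56.3), |Γ_s| = 0.473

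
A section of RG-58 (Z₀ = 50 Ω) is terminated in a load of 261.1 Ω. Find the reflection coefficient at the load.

Γ = 0.679

Γ = (Z_L − Z_0)/(Z_L + Z_0) = (261.1 − 50)/(261.1 + 50) = 211.1/311.1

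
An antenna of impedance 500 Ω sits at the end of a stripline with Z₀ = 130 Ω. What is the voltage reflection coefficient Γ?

Γ = 0.587

Γ = (Z_L − Z_0)/(Z_L + Z_0) = (500 − 130)/(500 + 130) = 370/630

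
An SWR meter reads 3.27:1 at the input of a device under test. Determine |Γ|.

|Γ| = (S − 1)/(S + 1) = (3.27 − 1)/(3.27 + 1) = 2.27/4.27

|Γ| ≈ 0.532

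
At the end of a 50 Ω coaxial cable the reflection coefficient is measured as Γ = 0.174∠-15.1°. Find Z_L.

Z_L ≈ 69.8 − j6.53 Ω

Z_L = Z_0·(1 + Γ)/(1 − Γ) = 50·(1.17 − j0.0453)/(0.832 + j0.0453)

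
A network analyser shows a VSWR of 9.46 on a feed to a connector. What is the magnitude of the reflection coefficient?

|Γ| ≈ 0.809

|Γ| = (S − 1)/(S + 1) = (9.46 − 1)/(9.46 + 1) = 8.46/10.5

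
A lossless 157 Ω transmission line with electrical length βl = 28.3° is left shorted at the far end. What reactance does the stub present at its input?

X_in ≈ 84.5 Ω (inductive)

tan(βl) = 0.538
For a shorted stub, Z_in = jZ_0·tan(βl)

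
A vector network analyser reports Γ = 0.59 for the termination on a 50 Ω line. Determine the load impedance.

Z_L ≈ 194 Ω

Z_L = Z_0·(1 + Γ)/(1 − Γ) = 50·(1.59)/(0.41)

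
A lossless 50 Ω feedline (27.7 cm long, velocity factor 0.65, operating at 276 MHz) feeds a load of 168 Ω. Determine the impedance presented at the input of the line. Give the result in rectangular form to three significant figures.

λ = v/f = 0.65·c / 276 MHz = 0.707 m
βl = 2π·l/λ = 2π × 0.392 = 141°
tan(βl) = tan(141°) = -0.806
Z_in = Z_0·(Z_L + jZ_0·tanβl)/(Z_0 + jZ_L·tanβl)
     = 50·(168 − j40.3)/(50 − j135)

Z_in ≈ 33.3 + j49.8 Ω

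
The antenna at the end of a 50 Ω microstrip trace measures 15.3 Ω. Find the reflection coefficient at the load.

Γ = -0.531

Γ = (Z_L − Z_0)/(Z_L + Z_0) = (15.3 − 50)/(15.3 + 50) = -34.7/65.3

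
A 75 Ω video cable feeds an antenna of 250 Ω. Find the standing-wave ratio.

VSWR ≈ 3.33

Γ = (250 − 75)/(250 + 75) = 0.538
VSWR = (1 + 0.538)/(1 − 0.538)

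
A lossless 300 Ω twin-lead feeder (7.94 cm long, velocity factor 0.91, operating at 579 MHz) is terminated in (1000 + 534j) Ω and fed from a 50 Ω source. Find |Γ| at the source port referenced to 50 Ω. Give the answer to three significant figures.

|Γ| ≈ 0.829

λ = v/f = 0.91·c / 579 MHz = 0.472 m
βl = 2π·l/λ = 2π × 0.168 = 60.6°
tan(βl) = 1.78
Z_in = Z_0·(Z_L + jZ_0·tanβl)/(Z_0 + jZ_L·tanβl) = 105 − j207 Ω
Γ_s = (Z_in − Z_s)/(Z_in + Z_s) = (54.6 − j207)/(155 − j207), |Γ_s| = 0.829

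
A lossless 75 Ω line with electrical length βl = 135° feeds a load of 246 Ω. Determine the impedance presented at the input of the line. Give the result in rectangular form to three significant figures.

Z_in ≈ 41.8 + j62.2 Ω

tan(βl) = tan(135°) = -1
Z_in = Z_0·(Z_L + jZ_0·tanβl)/(Z_0 + jZ_L·tanβl)
     = 75·(246 − j75)/(75 − j246)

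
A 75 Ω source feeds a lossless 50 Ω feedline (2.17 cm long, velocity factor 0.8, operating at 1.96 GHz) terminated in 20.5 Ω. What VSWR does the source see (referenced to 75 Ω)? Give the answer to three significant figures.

λ = v/f = 0.8·c / 1.96 GHz = 0.122 m
βl = 2π·l/λ = 2π × 0.177 = 63.8°
tan(βl) = 2.03
Z_in = Z_0·(Z_L + jZ_0·tanβl)/(Z_0 + jZ_L·tanβl) = 62.1 + j49.9 Ω
Γ_s = (Z_in − Z_s)/(Z_in + Z_s) = (-12.9 + j49.9)/(137 + j49.9), |Γ_s| = 0.353
VSWR = (1 + |Γ_s|)/(1 − |Γ_s|)

VSWR ≈ 2.09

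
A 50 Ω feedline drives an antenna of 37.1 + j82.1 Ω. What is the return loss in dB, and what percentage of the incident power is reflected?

RL ≈ 3.17 dB; 48.2% of incident power reflected

Γ = (-12.9 + j82.1)/(87.1 + j82.1), |Γ| = 0.694
RL = −20·log₁₀(0.694) = 3.17 dB
P_refl/P_inc = |Γ|² = 0.482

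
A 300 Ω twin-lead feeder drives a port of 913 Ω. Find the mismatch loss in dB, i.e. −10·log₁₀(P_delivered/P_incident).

mismatch loss ≈ 1.28 dB

Γ = (913 − 300)/(913 + 300) = 0.505
|Γ|² = 0.255, so P_del/P_inc = 1 − |Γ|² = 0.745
ML = −10·log₁₀(1 − |Γ|²)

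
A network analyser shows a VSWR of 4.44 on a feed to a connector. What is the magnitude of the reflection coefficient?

|Γ| ≈ 0.632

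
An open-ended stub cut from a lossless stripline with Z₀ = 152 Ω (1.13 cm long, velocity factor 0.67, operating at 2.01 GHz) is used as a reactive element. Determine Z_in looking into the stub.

λ = v/f = 0.67·c / 2.01 GHz = 0.1 m
βl = 2π·l/λ = 2π × 0.113 = 40.7°
tan(βl) = 0.86
For an open-ended stub, Z_in = −jZ_0·cot(βl) = −jZ_0/tan(βl)

Z_in ≈ −j177 Ω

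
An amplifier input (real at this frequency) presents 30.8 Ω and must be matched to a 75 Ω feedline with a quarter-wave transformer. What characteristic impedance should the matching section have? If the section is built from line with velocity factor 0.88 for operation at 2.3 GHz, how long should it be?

Z_qwt ≈ 48.1 Ω; length ≈ 2.87 cm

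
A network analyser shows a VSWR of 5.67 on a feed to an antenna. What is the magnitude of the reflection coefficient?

|Γ| ≈ 0.7

|Γ| = (S − 1)/(S + 1) = (5.67 − 1)/(5.67 + 1) = 4.67/6.67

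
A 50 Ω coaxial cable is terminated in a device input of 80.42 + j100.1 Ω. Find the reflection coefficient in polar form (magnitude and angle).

Γ ≈ 0.636 ∠ 35.6°

Γ = (Z_L − Z_0)/(Z_L + Z_0) = (30.42 + j100.1)/(130.4 + j100.1)
|Γ| = 105/164 = 0.636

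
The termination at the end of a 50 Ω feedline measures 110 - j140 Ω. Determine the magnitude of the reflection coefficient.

Γ = (Z_L − Z_0)/(Z_L + Z_0) = (60 − j140)/(160 − j140)
|Γ| = 152/213

|Γ| ≈ 0.716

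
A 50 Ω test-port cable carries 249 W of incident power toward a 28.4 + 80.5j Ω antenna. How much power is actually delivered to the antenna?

P_delivered ≈ 112 W

|Γ| = |(-21.6 + j80.5)/(78.4 + j80.5)| = 0.742
|Γ|² = 0.55
P_refl = |Γ|²·P_inc = 137 W, P_del = (1 − |Γ|²)·P_inc = 112 W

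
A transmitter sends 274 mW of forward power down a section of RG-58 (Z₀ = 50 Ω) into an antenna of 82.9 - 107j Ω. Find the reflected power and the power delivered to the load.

|Γ| = |(32.9 − j107)/(132.9 − j107)| = 0.656
|Γ|² = 0.43
P_refl = |Γ|²·P_inc = 118 mW, P_del = (1 − |Γ|²)·P_inc = 156 mW

P_reflected ≈ 118 mW; P_delivered ≈ 156 mW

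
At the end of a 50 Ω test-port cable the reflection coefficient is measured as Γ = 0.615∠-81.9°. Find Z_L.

Z_L ≈ 25.8 − j50.5 Ω

Z_L = Z_0·(1 + Γ)/(1 − Γ) = 50·(1.09 − j0.609)/(0.913 + j0.609)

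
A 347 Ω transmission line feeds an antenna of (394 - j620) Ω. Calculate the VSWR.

VSWR ≈ 4.61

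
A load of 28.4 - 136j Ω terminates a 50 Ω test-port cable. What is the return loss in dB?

RL ≈ 1.14 dB

Γ = (-21.6 − j136)/(78.4 − j136), |Γ| = 0.877
RL = −20·log₁₀|Γ| = −20·log₁₀(0.877)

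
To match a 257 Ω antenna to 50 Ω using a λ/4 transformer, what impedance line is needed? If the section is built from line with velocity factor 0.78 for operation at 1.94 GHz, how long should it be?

Z_qwt = √(Z_0·R_L) = √(50 × 257) = √12850
λ = 0.78·c/f = 0.121 m, so l = λ/4 = 0.0302 m

Z_qwt ≈ 113 Ω; length ≈ 3.02 cm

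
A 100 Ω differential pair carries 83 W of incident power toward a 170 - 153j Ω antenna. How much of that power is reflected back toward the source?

|Γ| = |(70 − j153)/(270 − j153)| = 0.542
|Γ|² = 0.294
P_refl = |Γ|²·P_inc = 24.4 W, P_del = (1 − |Γ|²)·P_inc = 58.6 W

P_reflected ≈ 24.4 W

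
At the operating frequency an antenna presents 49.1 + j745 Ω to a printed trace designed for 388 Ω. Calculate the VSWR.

VSWR ≈ 37.1

Γ = (Z_L − Z_0)/(Z_L + Z_0) = (-338.9 + j745)/(437.1 + j745)
|Γ| = 818/864 = 0.948
VSWR = (1 + |Γ|)/(1 − |Γ|) = 1.95/0.0524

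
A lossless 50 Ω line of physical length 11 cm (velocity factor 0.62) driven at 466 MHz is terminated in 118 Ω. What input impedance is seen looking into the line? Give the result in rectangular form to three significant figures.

λ = v/f = 0.62·c / 466 MHz = 0.399 m
βl = 2π·l/λ = 2π × 0.276 = 99.2°
tan(βl) = tan(99.2°) = -6.17
Z_in = Z_0·(Z_L + jZ_0·tanβl)/(Z_0 + jZ_L·tanβl)
     = 50·(118 − j308)/(50 − j728)

Z_in ≈ 21.6 + j6.62 Ω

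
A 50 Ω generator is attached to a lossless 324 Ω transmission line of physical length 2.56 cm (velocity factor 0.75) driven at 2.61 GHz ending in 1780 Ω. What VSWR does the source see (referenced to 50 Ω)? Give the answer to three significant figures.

VSWR ≈ 4.65

λ = v/f = 0.75·c / 2.61 GHz = 0.0862 m
βl = 2π·l/λ = 2π × 0.297 = 107°
tan(βl) = -3.29
Z_in = Z_0·(Z_L + jZ_0·tanβl)/(Z_0 + jZ_L·tanβl) = 64.2 + j94.9 Ω
Γ_s = (Z_in − Z_s)/(Z_in + Z_s) = (14.2 + j94.9)/(114 + j94.9), |Γ_s| = 0.646
VSWR = (1 + |Γ_s|)/(1 − |Γ_s|)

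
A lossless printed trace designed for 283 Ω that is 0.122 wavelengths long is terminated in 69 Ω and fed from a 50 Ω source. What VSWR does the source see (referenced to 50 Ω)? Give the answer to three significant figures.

VSWR ≈ 12.2

βl = 2π × 0.122 = 43.9°
tan(βl) = 0.963
Z_in = Z_0·(Z_L + jZ_0·tanβl)/(Z_0 + jZ_L·tanβl) = 126 + j243 Ω
Γ_s = (Z_in − Z_s)/(Z_in + Z_s) = (76 + j243)/(176 + j243), |Γ_s| = 0.848
VSWR = (1 + |Γ_s|)/(1 − |Γ_s|)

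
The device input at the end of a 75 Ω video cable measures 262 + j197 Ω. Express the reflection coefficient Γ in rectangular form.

Γ ≈ 0.668 + j0.194

Γ = (Z_L − Z_0)/(Z_L + Z_0) = (187 + j197)/(337 + j197)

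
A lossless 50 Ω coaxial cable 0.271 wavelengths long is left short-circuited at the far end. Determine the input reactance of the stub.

βl = 2π × 0.271 = 97.6°
tan(βl) = -7.53
For a short-circuited stub, Z_in = jZ_0·tan(βl)

X_in ≈ -377 Ω (capacitive)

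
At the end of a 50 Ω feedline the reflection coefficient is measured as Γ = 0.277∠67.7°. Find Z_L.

Z_L ≈ 53.3 + j29.6 Ω

Z_L = Z_0·(1 + Γ)/(1 − Γ) = 50·(1.11 + j0.256)/(0.895 − j0.256)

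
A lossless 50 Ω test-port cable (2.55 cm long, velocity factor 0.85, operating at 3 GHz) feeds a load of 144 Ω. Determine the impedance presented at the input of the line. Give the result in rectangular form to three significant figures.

λ = v/f = 0.85·c / 3 GHz = 0.085 m
βl = 2π·l/λ = 2π × 0.3 = 108°
tan(βl) = tan(108°) = -3.08
Z_in = Z_0·(Z_L + jZ_0·tanβl)/(Z_0 + jZ_L·tanβl)
     = 50·(144 − j154)/(50 − j443)

Z_in ≈ 19 + j14.1 Ω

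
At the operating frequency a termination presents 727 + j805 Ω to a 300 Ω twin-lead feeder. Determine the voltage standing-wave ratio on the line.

Γ = (Z_L − Z_0)/(Z_L + Z_0) = (427 + j805)/(1027 + j805)
|Γ| = 911/1300 = 0.698
VSWR = (1 + |Γ|)/(1 − |Γ|) = 1.7/0.302

VSWR ≈ 5.63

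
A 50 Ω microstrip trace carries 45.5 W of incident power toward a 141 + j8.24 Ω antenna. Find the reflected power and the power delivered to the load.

|Γ| = |(91 + j8.24)/(191 + j8.24)| = 0.478
|Γ|² = 0.228
P_refl = |Γ|²·P_inc = 10.4 W, P_del = (1 − |Γ|²)·P_inc = 35.1 W

P_reflected ≈ 10.4 W; P_delivered ≈ 35.1 W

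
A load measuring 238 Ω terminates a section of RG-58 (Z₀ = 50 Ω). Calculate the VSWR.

VSWR ≈ 4.76

Γ = (238 − 50)/(238 + 50) = 0.653
VSWR = (1 + 0.653)/(1 − 0.653)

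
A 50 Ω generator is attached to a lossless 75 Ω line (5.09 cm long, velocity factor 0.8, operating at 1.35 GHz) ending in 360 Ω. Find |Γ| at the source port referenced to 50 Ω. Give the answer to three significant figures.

λ = v/f = 0.8·c / 1.35 GHz = 0.178 m
βl = 2π·l/λ = 2π × 0.286 = 103°
tan(βl) = -4.31
Z_in = Z_0·(Z_L + jZ_0·tanβl)/(Z_0 + jZ_L·tanβl) = 16.4 + j16.6 Ω
Γ_s = (Z_in − Z_s)/(Z_in + Z_s) = (-33.6 + j16.6)/(66.4 + j16.6), |Γ_s| = 0.547

|Γ| ≈ 0.547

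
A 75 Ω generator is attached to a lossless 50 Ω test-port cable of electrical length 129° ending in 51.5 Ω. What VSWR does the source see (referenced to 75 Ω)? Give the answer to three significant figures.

tan(βl) = -1.23
Z_in = Z_0·(Z_L + jZ_0·tanβl)/(Z_0 + jZ_L·tanβl) = 49.7 + j1.44 Ω
Γ_s = (Z_in − Z_s)/(Z_in + Z_s) = (-25.3 + j1.44)/(125 + j1.44), |Γ_s| = 0.203
VSWR = (1 + |Γ_s|)/(1 − |Γ_s|)

VSWR ≈ 1.51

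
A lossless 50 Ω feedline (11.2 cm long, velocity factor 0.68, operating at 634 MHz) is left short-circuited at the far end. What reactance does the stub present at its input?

X_in ≈ -70.6 Ω (capacitive)

λ = v/f = 0.68·c / 634 MHz = 0.322 m
βl = 2π·l/λ = 2π × 0.348 = 125°
tan(βl) = -1.41
For a short-circuited stub, Z_in = jZ_0·tan(βl)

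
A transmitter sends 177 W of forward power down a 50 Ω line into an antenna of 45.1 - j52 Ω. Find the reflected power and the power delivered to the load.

P_reflected ≈ 41.1 W; P_delivered ≈ 136 W

|Γ| = |(-4.9 − j52)/(95.1 − j52)| = 0.482
|Γ|² = 0.232
P_refl = |Γ|²·P_inc = 41.1 W, P_del = (1 − |Γ|²)·P_inc = 136 W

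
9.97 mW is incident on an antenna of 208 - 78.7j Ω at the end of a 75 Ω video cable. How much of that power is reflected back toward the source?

P_reflected ≈ 2.76 mW

|Γ| = |(133 − j78.7)/(283 − j78.7)| = 0.526
|Γ|² = 0.277
P_refl = |Γ|²·P_inc = 2.76 mW, P_del = (1 − |Γ|²)·P_inc = 7.21 mW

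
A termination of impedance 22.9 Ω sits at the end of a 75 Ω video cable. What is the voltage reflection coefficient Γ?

Γ = -0.532

Γ = (Z_L − Z_0)/(Z_L + Z_0) = (22.9 − 75)/(22.9 + 75) = -52.1/97.9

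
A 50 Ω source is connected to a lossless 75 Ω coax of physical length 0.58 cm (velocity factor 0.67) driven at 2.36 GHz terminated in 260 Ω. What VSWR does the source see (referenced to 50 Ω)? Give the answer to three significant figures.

VSWR ≈ 4.72

λ = v/f = 0.67·c / 2.36 GHz = 0.0852 m
βl = 2π·l/λ = 2π × 0.0681 = 24.5°
tan(βl) = 0.456
Z_in = Z_0·(Z_L + jZ_0·tanβl)/(Z_0 + jZ_L·tanβl) = 89.7 − j108 Ω
Γ_s = (Z_in − Z_s)/(Z_in + Z_s) = (39.7 − j108)/(140 − j108), |Γ_s| = 0.651
VSWR = (1 + |Γ_s|)/(1 − |Γ_s|)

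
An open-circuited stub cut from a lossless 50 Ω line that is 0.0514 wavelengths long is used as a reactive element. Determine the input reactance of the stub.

βl = 2π × 0.0514 = 18.5°
tan(βl) = 0.335
For an open-circuited stub, Z_in = −jZ_0·cot(βl) = −jZ_0/tan(βl)

X_in ≈ -149 Ω (capacitive)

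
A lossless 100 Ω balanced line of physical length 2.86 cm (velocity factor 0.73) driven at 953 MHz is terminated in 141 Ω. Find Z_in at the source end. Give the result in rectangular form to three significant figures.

λ = v/f = 0.73·c / 953 MHz = 0.23 m
βl = 2π·l/λ = 2π × 0.124 = 44.8°
tan(βl) = tan(44.8°) = 0.993
Z_in = Z_0·(Z_L + jZ_0·tanβl)/(Z_0 + jZ_L·tanβl)
     = 100·(141 + j99.3)/(100 + j140)

Z_in ≈ 94.6 − j33.1 Ω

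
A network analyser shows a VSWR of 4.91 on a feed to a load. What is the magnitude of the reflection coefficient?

|Γ| ≈ 0.662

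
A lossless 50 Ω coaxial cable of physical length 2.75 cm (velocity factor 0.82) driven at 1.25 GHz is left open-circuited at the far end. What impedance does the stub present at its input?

λ = v/f = 0.82·c / 1.25 GHz = 0.197 m
βl = 2π·l/λ = 2π × 0.14 = 50.3°
tan(βl) = 1.2
For an open-circuited stub, Z_in = −jZ_0·cot(βl) = −jZ_0/tan(βl)

Z_in ≈ −j41.5 Ω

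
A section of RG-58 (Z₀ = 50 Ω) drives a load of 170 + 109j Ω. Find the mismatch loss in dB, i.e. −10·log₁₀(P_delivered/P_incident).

Γ = (120 + j109)/(220 + j109), |Γ| = 0.66
|Γ|² = 0.436, so P_del/P_inc = 1 − |Γ|² = 0.564
ML = −10·log₁₀(1 − |Γ|²)

mismatch loss ≈ 2.49 dB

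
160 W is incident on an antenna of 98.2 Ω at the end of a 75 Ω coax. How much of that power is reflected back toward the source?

P_reflected ≈ 2.87 W

Γ = (98.2 − 75)/(98.2 + 75) = 0.134
|Γ|² = 0.0179
P_refl = |Γ|²·P_inc = 2.87 W, P_del = (1 − |Γ|²)·P_inc = 157 W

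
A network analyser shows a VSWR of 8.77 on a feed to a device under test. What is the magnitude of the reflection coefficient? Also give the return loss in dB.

|Γ| ≈ 0.795; return loss ≈ 1.99 dB

|Γ| = (S − 1)/(S + 1) = (8.77 − 1)/(8.77 + 1) = 7.77/9.77
RL = −20·log₁₀|Γ| = −20·log₁₀(0.795)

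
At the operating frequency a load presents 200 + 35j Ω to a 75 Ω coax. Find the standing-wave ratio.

Γ = (Z_L − Z_0)/(Z_L + Z_0) = (125 + j35)/(275 + j35)
|Γ| = 130/277 = 0.468
VSWR = (1 + |Γ|)/(1 − |Γ|) = 1.47/0.532

VSWR ≈ 2.76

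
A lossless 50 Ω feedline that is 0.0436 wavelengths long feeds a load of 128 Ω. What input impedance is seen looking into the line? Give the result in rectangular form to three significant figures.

βl = 2π × 0.0436 = 15.7°
tan(βl) = tan(15.7°) = 0.281
Z_in = Z_0·(Z_L + jZ_0·tanβl)/(Z_0 + jZ_L·tanβl)
     = 50·(128 + j14.1)/(50 + j36)

Z_in ≈ 91 − j51.4 Ω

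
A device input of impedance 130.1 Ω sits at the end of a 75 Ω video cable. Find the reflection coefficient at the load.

Γ = 0.269

Γ = (Z_L − Z_0)/(Z_L + Z_0) = (130.1 − 75)/(130.1 + 75) = 55.1/205.1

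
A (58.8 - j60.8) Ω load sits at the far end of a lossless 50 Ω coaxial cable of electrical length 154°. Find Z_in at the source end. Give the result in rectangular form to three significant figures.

Z_in ≈ 147 − j1.9 Ω

tan(βl) = tan(154°) = -0.488
Z_in = Z_0·(Z_L + jZ_0·tanβl)/(Z_0 + jZ_L·tanβl)
     = 50·(58.8 − j85.2)/(20.3 − j28.7)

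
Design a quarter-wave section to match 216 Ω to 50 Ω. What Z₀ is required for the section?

Z_qwt ≈ 104 Ω

Z_qwt = √(Z_0·R_L) = √(50 × 216) = √10800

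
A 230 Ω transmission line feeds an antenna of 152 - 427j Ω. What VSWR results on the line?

Γ = (Z_L − Z_0)/(Z_L + Z_0) = (-78 − j427)/(382 − j427)
|Γ| = 434/573 = 0.758
VSWR = (1 + |Γ|)/(1 − |Γ|) = 1.76/0.242

VSWR ≈ 7.25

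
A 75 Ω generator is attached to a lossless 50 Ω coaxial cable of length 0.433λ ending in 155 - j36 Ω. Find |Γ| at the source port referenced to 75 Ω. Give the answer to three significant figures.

|Γ| ≈ 0.434

βl = 2π × 0.433 = 156°
tan(βl) = -0.448
Z_in = Z_0·(Z_L + jZ_0·tanβl)/(Z_0 + jZ_L·tanβl) = 78 + j73.6 Ω
Γ_s = (Z_in − Z_s)/(Z_in + Z_s) = (2.99 + j73.6)/(153 + j73.6), |Γ_s| = 0.434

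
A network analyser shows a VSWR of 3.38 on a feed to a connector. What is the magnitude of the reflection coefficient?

|Γ| = (S − 1)/(S + 1) = (3.38 − 1)/(3.38 + 1) = 2.38/4.38

|Γ| ≈ 0.543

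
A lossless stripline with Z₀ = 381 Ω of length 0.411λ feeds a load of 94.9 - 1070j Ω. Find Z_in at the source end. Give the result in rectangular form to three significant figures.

Z_in ≈ 221 + j1680 Ω

βl = 2π × 0.411 = 148°
tan(βl) = tan(148°) = -0.626
Z_in = Z_0·(Z_L + jZ_0·tanβl)/(Z_0 + jZ_L·tanβl)
     = 381·(94.9 − j1310)/(-289 − j59.4)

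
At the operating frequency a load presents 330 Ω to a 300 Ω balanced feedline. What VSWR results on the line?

For a purely resistive load, VSWR = R_L/Z_0 or Z_0/R_L (whichever > 1) = 330/300

VSWR ≈ 1.1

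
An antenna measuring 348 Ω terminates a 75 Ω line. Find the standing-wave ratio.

Γ = (348 − 75)/(348 + 75) = 0.645
VSWR = (1 + 0.645)/(1 − 0.645)

VSWR ≈ 4.64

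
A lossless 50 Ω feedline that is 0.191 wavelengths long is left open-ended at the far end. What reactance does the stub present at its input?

X_in ≈ -19.4 Ω (capacitive)

βl = 2π × 0.191 = 68.8°
tan(βl) = 2.57
For an open-ended stub, Z_in = −jZ_0·cot(βl) = −jZ_0/tan(βl)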